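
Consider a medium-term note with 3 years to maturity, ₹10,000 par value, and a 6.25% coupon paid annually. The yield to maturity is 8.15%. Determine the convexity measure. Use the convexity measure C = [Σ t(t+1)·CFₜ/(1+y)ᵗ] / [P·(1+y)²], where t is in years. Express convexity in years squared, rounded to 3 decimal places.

With y = 0.0815:
  t   CF        PV=CF/(1+0.0815)^t    t·PV        t(t+1)·PV
  1       625.00       577.9011       577.9011       1,155.8021
  2       625.00       534.3514     1,068.7028       3,206.1085
  3    10,625.00     8,399.4213    25,198.2640     100,793.0561
  Σ                  9,511.6738    26,844.8679     105,154.9668
P = 9,511.6738.
Convexity = Σ t(t+1)·PV / [P·(1+y)²] = 105,154.9668 / (9,511.6738 × 1.169642) = 9.45191.

9.452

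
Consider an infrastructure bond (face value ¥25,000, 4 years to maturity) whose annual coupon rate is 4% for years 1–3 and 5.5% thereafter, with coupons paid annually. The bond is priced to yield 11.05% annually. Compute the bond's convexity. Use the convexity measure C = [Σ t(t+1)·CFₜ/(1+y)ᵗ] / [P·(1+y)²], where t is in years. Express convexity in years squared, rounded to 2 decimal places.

With y = 0.1105:
  t   CF        PV=CF/(1+0.1105)^t    t·PV        t(t+1)·PV
  1     1,000.00       900.4953       900.4953       1,800.9905
  2     1,000.00       810.8917     1,621.7835       4,865.3504
  3     1,000.00       730.2042     2,190.6125       8,762.4501
  4    26,375.00    17,342.7601    69,371.0404     346,855.2021
  Σ                 19,784.3513    74,083.9317     362,283.9932
P = 19,784.3513.
Convexity = Σ t(t+1)·PV / [P·(1+y)²] = 362,283.9932 / (19,784.3513 × 1.233210) = 14.84876.

14.85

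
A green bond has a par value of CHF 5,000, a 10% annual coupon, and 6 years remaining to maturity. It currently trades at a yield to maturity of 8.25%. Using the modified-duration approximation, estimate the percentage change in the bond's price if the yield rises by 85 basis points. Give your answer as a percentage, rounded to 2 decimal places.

Periodic yield y = 0.0825. Modified duration first:
  t   CF        PV=CF/(1+0.0825)^t    t·PV
  1       500.00       461.8938       461.8938
  2       500.00       426.6917       853.3834
  3       500.00       394.1725     1,182.5174
  4       500.00       364.1316     1,456.5264
  5       500.00       336.3802     1,681.9012
  6     5,500.00     3,418.1826    20,509.0956
  Σ                  5,401.4524    26,145.3178
P = 5,401.4524; D_Mac = 4.84042 yrs; D_mod = 4.84042/(1+0.0825) = 4.47152 yrs.
ΔP/P ≈ -D_mod · Δy = -4.47152 × (+0.0085) = -0.038008 = -3.8008%.

-3.80%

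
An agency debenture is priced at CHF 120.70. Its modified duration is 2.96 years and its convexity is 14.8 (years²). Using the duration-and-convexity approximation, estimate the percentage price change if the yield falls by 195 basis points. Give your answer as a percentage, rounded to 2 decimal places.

Duration effect: -D_mod·Δy = -2.96 × (-0.0195) = +0.057720
Convexity effect: ½·C·(Δy)² = 0.5 × 14.8 × (-0.0195)² = +0.00281385
ΔP/P ≈ +0.057720 + 0.00281385 = +0.06053385
= +6.053385%.

+6.05%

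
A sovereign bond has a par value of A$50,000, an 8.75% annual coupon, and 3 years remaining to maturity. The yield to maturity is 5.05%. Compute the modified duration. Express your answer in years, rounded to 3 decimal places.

2.643 years

Periodic yield y = 0.0505. First find Macaulay duration:
  t   CF        PV=CF/(1+0.0505)^t    t·PV
  1     4,375.00     4,164.6835     4,164.6835
  2     4,375.00     3,964.4774     7,928.9548
  3    54,375.00    46,904.1316   140,712.3948
  Σ                 55,033.2925   152,806.0331
P = 55,033.2925; Macaulay duration = 152,806.0331 / 55,033.2925 = 2.77661 years.
Modified duration = D_Mac / (1 + y) = 2.77661 / 1.0505 = 2.64313 years.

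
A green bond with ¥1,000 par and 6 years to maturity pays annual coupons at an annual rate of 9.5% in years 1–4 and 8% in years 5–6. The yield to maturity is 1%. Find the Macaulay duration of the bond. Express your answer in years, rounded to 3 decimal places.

Periodic yield y = 0.01. Discount each cash flow and weight by its year:
  t   CF        PV=CF/(1+0.01)^t    t·PV
  1        95.00        94.0594        94.0594
  2        95.00        93.1281       186.2562
  3        95.00        92.2061       276.6182
  4        95.00        91.2931       365.1725
  5        80.00        76.1173       380.5863
  6     1,080.00     1,017.4089     6,104.4531
  Σ                  1,464.2128     7,407.1458
Price P = Σ PV = 1,464.2128.
Macaulay duration = Σ(t·PV) / P = 7,407.1458 / 1,464.2128 = 5.05879 years.

5.059 years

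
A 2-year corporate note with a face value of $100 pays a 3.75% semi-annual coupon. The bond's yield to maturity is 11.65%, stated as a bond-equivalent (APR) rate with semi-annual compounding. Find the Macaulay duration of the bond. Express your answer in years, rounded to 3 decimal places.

Periodic yield y = 0.05825. Discount each cash flow and weight by its period:
  t   CF        PV=CF/(1+0.05825)^t    t·PV
  1        1.875         1.7718         1.7718
  2        1.875         1.6743         3.3485
  3        1.875         1.5821         4.7463
  4      101.875        81.2296       324.9185
  Σ                     86.2578       334.7852
Price P = Σ PV = 86.2578.
Macaulay duration = Σ(t·PV) / P = 334.7852 / 86.2578 = 3.88122 half-year periods.
In years: 3.88122 / 2 = 1.94061 years.

1.941 years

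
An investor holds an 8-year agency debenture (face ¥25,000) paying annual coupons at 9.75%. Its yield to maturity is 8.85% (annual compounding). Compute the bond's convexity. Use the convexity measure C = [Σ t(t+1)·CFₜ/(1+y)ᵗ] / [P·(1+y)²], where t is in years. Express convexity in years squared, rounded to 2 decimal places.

With y = 0.0885:
  t   CF        PV=CF/(1+0.0885)^t    t·PV        t(t+1)·PV
  1     2,437.50     2,239.3202     2,239.3202       4,478.6403
  2     2,437.50     2,057.2533     4,114.5065      12,343.5195
  3     2,437.50     1,889.9892     5,669.9676      22,679.8705
  4     2,437.50     1,736.3245     6,945.2980      34,726.4898
  5     2,437.50     1,595.1534     7,975.7671      47,854.6024
  6     2,437.50     1,465.4602     8,792.7611      61,549.3278
  7     2,437.50     1,346.3116     9,424.1813      75,393.4501
  8    27,437.50    13,922.4950   111,379.9600   1,002,419.6399
  Σ                 26,252.3073   156,541.7617   1,261,445.5404
P = 26,252.3073.
Convexity = Σ t(t+1)·PV / [P·(1+y)²] = 1,261,445.5404 / (26,252.3073 × 1.184832) = 40.55498.

40.55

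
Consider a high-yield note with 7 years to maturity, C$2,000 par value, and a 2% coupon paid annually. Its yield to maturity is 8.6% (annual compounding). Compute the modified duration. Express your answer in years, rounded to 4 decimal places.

5.9743 years

Periodic yield y = 0.086. First find Macaulay duration:
  t   CF        PV=CF/(1+0.086)^t    t·PV
  1        40.00        36.8324        36.8324
  2        40.00        33.9157        67.8313
  3        40.00        31.2299        93.6897
  4        40.00        28.7568       115.0272
  5        40.00        26.4796       132.3978
  6        40.00        24.3827       146.2959
  7     2,040.00     1,145.0419     8,015.2935
  Σ                  1,326.6389     8,607.3680
P = 1,326.6389; Macaulay duration = 8,607.3680 / 1,326.6389 = 6.48810 years.
Modified duration = D_Mac / (1 + y) = 6.48810 / 1.086 = 5.97431 years.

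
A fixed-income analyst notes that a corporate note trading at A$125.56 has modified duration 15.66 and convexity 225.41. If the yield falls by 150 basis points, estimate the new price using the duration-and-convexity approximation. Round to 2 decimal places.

Duration effect: -D_mod·Δy = -15.66 × (-0.015) = +0.234900
Convexity effect: ½·C·(Δy)² = 0.5 × 225.41 × (-0.015)² = +0.025358625
ΔP/P ≈ +0.234900 + 0.025358625 = +0.260258625
New price ≈ 125.56 × (1 + 0.260258625) = 158.238072955.

A$158.24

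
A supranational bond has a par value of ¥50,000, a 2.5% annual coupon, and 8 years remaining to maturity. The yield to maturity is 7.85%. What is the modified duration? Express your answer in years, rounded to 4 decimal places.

Periodic yield y = 0.0785. First find Macaulay duration:
  t   CF        PV=CF/(1+0.0785)^t    t·PV
  1     1,250.00     1,159.0172     1,159.0172
  2     1,250.00     1,074.6566     2,149.3132
  3     1,250.00       996.4364     2,989.3091
  4     1,250.00       923.9095     3,695.6379
  5     1,250.00       856.6615     4,283.3077
  6     1,250.00       794.3083     4,765.8500
  7     1,250.00       736.4936     5,155.4551
  8    51,250.00    27,998.3652   223,986.9217
  Σ                 34,539.8482   248,184.8117
P = 34,539.8482; Macaulay duration = 248,184.8117 / 34,539.8482 = 7.18546 years.
Modified duration = D_Mac / (1 + y) = 7.18546 / 1.0785 = 6.66246 years.

6.6625 years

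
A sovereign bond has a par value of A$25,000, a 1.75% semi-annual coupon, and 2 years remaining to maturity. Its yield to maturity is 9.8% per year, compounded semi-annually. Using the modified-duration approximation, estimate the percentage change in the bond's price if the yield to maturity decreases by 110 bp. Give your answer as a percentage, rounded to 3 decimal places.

Periodic yield y = 0.049. Modified duration first:
  t   CF        PV=CF/(1+0.049)^t    t·PV
  1       218.75       208.5319       208.5319
  2       218.75       198.7912       397.5823
  3       218.75       189.5054       568.5162
  4    25,218.75    20,826.7548    83,307.0191
  Σ                 21,423.5833    84,481.6496
P = 21,423.5833; D_Mac = 3.94339 half-year periods = 1.97170 yrs; D_mod = 1.97170/(1+0.049) = 1.87960 yrs.
ΔP/P ≈ -D_mod · Δy = -1.87960 × (-0.011) = +0.020676 = +2.0676%.

+2.068%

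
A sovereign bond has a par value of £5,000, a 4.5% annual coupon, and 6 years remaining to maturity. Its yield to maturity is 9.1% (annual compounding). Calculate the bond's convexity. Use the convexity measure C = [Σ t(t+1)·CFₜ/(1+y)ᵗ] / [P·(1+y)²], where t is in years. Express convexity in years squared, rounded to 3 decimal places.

29.893

With y = 0.091:
  t   CF        PV=CF/(1+0.091)^t    t·PV        t(t+1)·PV
  1       225.00       206.2328       206.2328         412.4656
  2       225.00       189.0310       378.0620       1,134.1860
  3       225.00       173.2640       519.7919       2,079.1677
  4       225.00       158.8121       635.2483       3,176.2415
  5       225.00       145.5656       727.8280       4,366.9681
  6     5,225.00     3,098.4022    18,590.4132     130,132.8921
  Σ                  3,971.3076    21,057.5762     141,301.9209
P = 3,971.3076.
Convexity = Σ t(t+1)·PV / [P·(1+y)²] = 141,301.9209 / (3,971.3076 × 1.190281) = 29.89269.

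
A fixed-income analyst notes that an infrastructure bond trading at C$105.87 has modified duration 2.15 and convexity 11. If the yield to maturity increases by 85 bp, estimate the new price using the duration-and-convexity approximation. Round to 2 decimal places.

C$103.98

Duration effect: -D_mod·Δy = -2.15 × (+0.0085) = -0.018275
Convexity effect: ½·C·(Δy)² = 0.5 × 11 × (0.0085)² = +0.000397375
ΔP/P ≈ -0.018275 + 0.000397375 = -0.017877625
New price ≈ 105.87 × (1 - 0.017877625) = 103.97729584125.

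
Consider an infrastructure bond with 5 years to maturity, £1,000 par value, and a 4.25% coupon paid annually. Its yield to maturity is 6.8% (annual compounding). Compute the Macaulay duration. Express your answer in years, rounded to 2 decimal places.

Periodic yield y = 0.068. Discount each cash flow and weight by its year:
  t   CF        PV=CF/(1+0.068)^t    t·PV
  1        42.50        39.7940        39.7940
  2        42.50        37.2603        74.5206
  3        42.50        34.8879       104.6638
  4        42.50        32.6666       130.6664
  5     1,042.50       750.2738     3,751.3692
  Σ                    894.8827     4,101.0140
Price P = Σ PV = 894.8827.
Macaulay duration = Σ(t·PV) / P = 4,101.0140 / 894.8827 = 4.58274 years.

4.58 years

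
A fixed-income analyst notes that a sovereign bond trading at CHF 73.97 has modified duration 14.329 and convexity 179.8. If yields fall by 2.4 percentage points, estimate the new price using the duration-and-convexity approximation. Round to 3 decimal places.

CHF 103.238

Duration effect: -D_mod·Δy = -14.329 × (-0.024) = +0.343896
Convexity effect: ½·C·(Δy)² = 0.5 × 179.8 × (-0.024)² = +0.0517824
ΔP/P ≈ +0.343896 + 0.0517824 = +0.3956784
New price ≈ 73.97 × (1 + 0.3956784) = 103.238331248.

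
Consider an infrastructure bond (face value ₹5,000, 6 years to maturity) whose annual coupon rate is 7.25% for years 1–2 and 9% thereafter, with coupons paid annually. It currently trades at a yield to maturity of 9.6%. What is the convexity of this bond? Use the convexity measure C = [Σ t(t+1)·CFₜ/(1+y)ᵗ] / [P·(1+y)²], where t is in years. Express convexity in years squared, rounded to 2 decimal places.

27.09

With y = 0.096:
  t   CF        PV=CF/(1+0.096)^t    t·PV        t(t+1)·PV
  1       362.50       330.7482       330.7482         661.4964
  2       362.50       301.7775       603.5551       1,810.6652
  3       450.00       341.8069     1,025.4208       4,101.6830
  4       450.00       311.8676     1,247.4705       6,237.3526
  5       450.00       284.5508     1,422.7538       8,536.5227
  6     5,450.00     3,144.3666    18,866.1997     132,063.3981
  Σ                  4,715.1176    23,496.1480     153,411.1179
P = 4,715.1176.
Convexity = Σ t(t+1)·PV / [P·(1+y)²] = 153,411.1179 / (4,715.1176 × 1.201216) = 27.08590.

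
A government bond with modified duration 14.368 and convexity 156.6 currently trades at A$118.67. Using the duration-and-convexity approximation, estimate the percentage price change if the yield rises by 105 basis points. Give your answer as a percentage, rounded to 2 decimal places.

Duration effect: -D_mod·Δy = -14.368 × (+0.0105) = -0.150864
Convexity effect: ½·C·(Δy)² = 0.5 × 156.6 × (0.0105)² = +0.008632575
ΔP/P ≈ -0.150864 + 0.008632575 = -0.142231425
= -14.2231425%.

-14.22%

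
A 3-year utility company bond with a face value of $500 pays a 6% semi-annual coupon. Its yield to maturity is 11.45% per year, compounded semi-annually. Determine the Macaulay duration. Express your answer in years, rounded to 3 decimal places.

2.771 years

Periodic yield y = 0.05725. Discount each cash flow and weight by its period:
  t   CF        PV=CF/(1+0.05725)^t    t·PV
  1        15.00        14.1878        14.1878
  2        15.00        13.4195        26.8390
  3        15.00        12.6928        38.0785
  4        15.00        12.0055        48.0220
  5        15.00        11.3554        56.7770
  6       515.00       368.7577     2,212.5460
  Σ                    432.4186     2,396.4503
Price P = Σ PV = 432.4186.
Macaulay duration = Σ(t·PV) / P = 2,396.4503 / 432.4186 = 5.54197 half-year periods.
In years: 5.54197 / 2 = 2.77098 years.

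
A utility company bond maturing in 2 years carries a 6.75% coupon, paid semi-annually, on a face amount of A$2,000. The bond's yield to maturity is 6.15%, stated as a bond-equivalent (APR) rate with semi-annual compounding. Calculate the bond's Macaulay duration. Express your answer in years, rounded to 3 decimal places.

1.905 years

Periodic yield y = 0.03075. Discount each cash flow and weight by its period:
  t   CF        PV=CF/(1+0.03075)^t    t·PV
  1        67.50        65.4863        65.4863
  2        67.50        63.5327       127.0653
  3        67.50        61.6373       184.9120
  4     2,067.50     1,831.6064     7,326.4255
  Σ                  2,022.2626     7,703.8891
Price P = Σ PV = 2,022.2626.
Macaulay duration = Σ(t·PV) / P = 7,703.8891 / 2,022.2626 = 3.80954 half-year periods.
In years: 3.80954 / 2 = 1.90477 years.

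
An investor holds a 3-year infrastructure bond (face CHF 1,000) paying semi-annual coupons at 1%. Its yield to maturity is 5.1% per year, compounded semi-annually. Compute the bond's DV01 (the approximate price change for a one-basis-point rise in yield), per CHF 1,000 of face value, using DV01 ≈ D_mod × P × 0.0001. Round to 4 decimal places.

Periodic yield y = 0.0255.
  t   CF        PV=CF/(1+0.0255)^t    t·PV
  1         5.00         4.8757         4.8757
  2         5.00         4.7544         9.5089
  3         5.00         4.6362        13.9086
  4         5.00         4.5209        18.0837
  5         5.00         4.4085        22.0425
  6     1,005.00       864.0763     5,184.4576
  Σ                    887.2720     5,252.8770
P = 887.2720; D_Mac = 5.92026 half-year periods = 2.96013 yrs; D_mod = 2.88652 yrs.
DV01 ≈ 2.88652 × 887.2720 × 0.0001 = 0.256113.

CHF 0.2561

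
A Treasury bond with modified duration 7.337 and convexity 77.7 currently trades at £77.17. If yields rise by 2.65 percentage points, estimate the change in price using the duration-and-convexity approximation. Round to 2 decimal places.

Duration effect: -D_mod·Δy = -7.337 × (+0.0265) = -0.1944305
Convexity effect: ½·C·(Δy)² = 0.5 × 77.7 × (0.0265)² = +0.0272824125
ΔP/P ≈ -0.1944305 + 0.0272824125 = -0.1671480875
ΔP ≈ 77.17 × (-0.1671480875) = -12.898817912375.

-£12.90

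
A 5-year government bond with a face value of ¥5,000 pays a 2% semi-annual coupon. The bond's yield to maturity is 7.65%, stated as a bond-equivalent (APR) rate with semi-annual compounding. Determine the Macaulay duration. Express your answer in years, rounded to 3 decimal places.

Periodic yield y = 0.03825. Discount each cash flow and weight by its period:
  t   CF        PV=CF/(1+0.03825)^t    t·PV
  1        50.00        48.1580        48.1580
  2        50.00        46.3838        92.7676
  3        50.00        44.6750       134.0249
  4        50.00        43.0291       172.1164
  5        50.00        41.4439       207.2194
  6        50.00        39.9170       239.5023
  7        50.00        38.4465       269.1253
  8        50.00        37.0301       296.2405
  9        50.00        35.6658       320.9926
  10    5,050.00     3,469.5407    34,695.4065
  Σ                  3,844.2897    36,475.5533
Price P = Σ PV = 3,844.2897.
Macaulay duration = Σ(t·PV) / P = 36,475.5533 / 3,844.2897 = 9.48824 half-year periods.
In years: 9.48824 / 2 = 4.74412 years.

4.744 years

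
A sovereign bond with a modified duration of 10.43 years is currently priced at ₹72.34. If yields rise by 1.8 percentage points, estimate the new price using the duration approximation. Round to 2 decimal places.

Duration approximation: ΔP/P ≈ -D_mod · Δy = -10.43 × (+0.018) = -0.187740.
New price ≈ 72.34 × (1 - 0.187740) = 58.7588884.

₹58.76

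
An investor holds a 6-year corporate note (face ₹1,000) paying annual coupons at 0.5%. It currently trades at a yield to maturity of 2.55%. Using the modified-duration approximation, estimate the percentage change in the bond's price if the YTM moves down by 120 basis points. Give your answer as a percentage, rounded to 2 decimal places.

+6.93%

Periodic yield y = 0.0255. Modified duration first:
  t   CF        PV=CF/(1+0.0255)^t    t·PV
  1         5.00         4.8757         4.8757
  2         5.00         4.7544         9.5089
  3         5.00         4.6362        13.9086
  4         5.00         4.5209        18.0837
  5         5.00         4.4085        22.0425
  6     1,005.00       864.0763     5,184.4576
  Σ                    887.2720     5,252.8770
P = 887.2720; D_Mac = 5.92026 yrs; D_mod = 5.92026/(1+0.0255) = 5.77304 yrs.
ΔP/P ≈ -D_mod · Δy = -5.77304 × (-0.012) = +0.069277 = +6.9277%.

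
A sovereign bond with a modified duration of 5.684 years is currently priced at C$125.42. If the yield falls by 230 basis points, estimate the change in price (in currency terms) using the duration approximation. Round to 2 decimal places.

Duration approximation: ΔP/P ≈ -D_mod · Δy = -5.684 × (-0.023) = +0.130732.
ΔP ≈ 125.42 × (+0.130732) = +16.39640744.

+C$16.40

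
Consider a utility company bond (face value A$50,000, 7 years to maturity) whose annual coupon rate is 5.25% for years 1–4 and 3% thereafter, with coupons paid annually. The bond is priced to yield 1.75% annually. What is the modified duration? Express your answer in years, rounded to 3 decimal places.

Periodic yield y = 0.0175. First find Macaulay duration:
  t   CF        PV=CF/(1+0.0175)^t    t·PV
  1     2,625.00     2,579.8526     2,579.8526
  2     2,625.00     2,535.4817     5,070.9633
  3     2,625.00     2,491.8739     7,475.6216
  4     2,625.00     2,449.0161     9,796.0643
  5     1,500.00     1,375.3688     6,876.8440
  6     1,500.00     1,351.7138     8,110.2829
  7    51,500.00    45,610.6544   319,274.5811
  Σ                 58,393.9612   359,184.2098
P = 58,393.9612; Macaulay duration = 359,184.2098 / 58,393.9612 = 6.15105 years.
Modified duration = D_Mac / (1 + y) = 6.15105 / 1.0175 = 6.04526 years.

6.045 years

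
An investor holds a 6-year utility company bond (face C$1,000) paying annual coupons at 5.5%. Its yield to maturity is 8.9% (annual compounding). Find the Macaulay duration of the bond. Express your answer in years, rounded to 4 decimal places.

Periodic yield y = 0.089. Discount each cash flow and weight by its year:
  t   CF        PV=CF/(1+0.089)^t    t·PV
  1        55.00        50.5051        50.5051
  2        55.00        46.3775        92.7549
  3        55.00        42.5872       127.7616
  4        55.00        39.1067       156.4268
  5        55.00        35.9107       179.5533
  6     1,055.00       632.5359     3,795.2154
  Σ                    847.0230     4,402.2170
Price P = Σ PV = 847.0230.
Macaulay duration = Σ(t·PV) / P = 4,402.2170 / 847.0230 = 5.19728 years.

5.1973 years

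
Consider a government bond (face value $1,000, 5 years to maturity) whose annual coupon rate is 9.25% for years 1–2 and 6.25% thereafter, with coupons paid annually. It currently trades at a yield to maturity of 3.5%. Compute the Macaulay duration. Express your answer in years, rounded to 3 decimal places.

4.336 years

Periodic yield y = 0.035. Discount each cash flow and weight by its year:
  t   CF        PV=CF/(1+0.035)^t    t·PV
  1        92.50        89.3720        89.3720
  2        92.50        86.3497       172.6995
  3        62.50        56.3714       169.1143
  4        62.50        54.4651       217.8606
  5     1,062.50       894.5965     4,472.9824
  Σ                  1,181.1548     5,122.0287
Price P = Σ PV = 1,181.1548.
Macaulay duration = Σ(t·PV) / P = 5,122.0287 / 1,181.1548 = 4.33646 years.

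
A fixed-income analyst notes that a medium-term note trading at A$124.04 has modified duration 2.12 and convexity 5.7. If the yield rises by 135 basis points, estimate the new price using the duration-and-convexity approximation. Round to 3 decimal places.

A$120.554

Duration effect: -D_mod·Δy = -2.12 × (+0.0135) = -0.028620
Convexity effect: ½·C·(Δy)² = 0.5 × 5.7 × (0.0135)² = +0.0005194125
ΔP/P ≈ -0.028620 + 0.0005194125 = -0.0281005875
New price ≈ 124.04 × (1 - 0.0281005875) = 120.5544031265.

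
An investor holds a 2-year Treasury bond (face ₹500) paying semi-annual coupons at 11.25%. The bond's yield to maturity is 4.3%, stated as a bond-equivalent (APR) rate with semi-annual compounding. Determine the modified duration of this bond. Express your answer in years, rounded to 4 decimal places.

Periodic yield y = 0.0215. First find Macaulay duration:
  t   CF        PV=CF/(1+0.0215)^t    t·PV
  1       28.125        27.5330        27.5330
  2       28.125        26.9535        53.9071
  3       28.125        26.3862        79.1587
  4      528.125       485.0464     1,940.1854
  Σ                    565.9192     2,100.7842
P = 565.9192; Macaulay duration = 2,100.7842 / 565.9192 = 3.71216 half-year periods = 1.85608 years.
Modified duration = D_Mac / (1 + y) = 1.85608 / 1.0215 = 1.81702 years.

1.8170 years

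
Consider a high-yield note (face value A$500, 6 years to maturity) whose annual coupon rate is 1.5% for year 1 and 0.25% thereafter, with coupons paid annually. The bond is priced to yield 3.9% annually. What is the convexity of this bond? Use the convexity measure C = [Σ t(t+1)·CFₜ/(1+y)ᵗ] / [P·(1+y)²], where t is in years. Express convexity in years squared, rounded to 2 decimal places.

38.00

With y = 0.039:
  t   CF        PV=CF/(1+0.039)^t    t·PV        t(t+1)·PV
  1         7.50         7.2185         7.2185          14.4370
  2         1.25         1.1579         2.3158           6.9475
  3         1.25         1.1145         3.3434          13.3735
  4         1.25         1.0726         4.2905          21.4525
  5         1.25         1.0324         5.1618          30.9709
  6       501.25       398.4383     2,390.6299      16,734.4094
  Σ                    410.0342     2,412.9599      16,821.5908
P = 410.0342.
Convexity = Σ t(t+1)·PV / [P·(1+y)²] = 16,821.5908 / (410.0342 × 1.079521) = 38.00283.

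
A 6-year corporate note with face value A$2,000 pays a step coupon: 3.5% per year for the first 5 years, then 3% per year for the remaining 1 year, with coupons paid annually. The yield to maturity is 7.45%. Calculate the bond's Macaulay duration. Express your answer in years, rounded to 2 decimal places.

5.45 years

Periodic yield y = 0.0745. Discount each cash flow and weight by its year:
  t   CF        PV=CF/(1+0.0745)^t    t·PV
  1        70.00        65.1466        65.1466
  2        70.00        60.6297       121.2593
  3        70.00        56.4259       169.2778
  4        70.00        52.5137       210.0547
  5        70.00        48.8727       244.3633
  6     2,060.00     1,338.5318     8,031.1909
  Σ                  1,622.1203     8,841.2926
Price P = Σ PV = 1,622.1203.
Macaulay duration = Σ(t·PV) / P = 8,841.2926 / 1,622.1203 = 5.45045 years.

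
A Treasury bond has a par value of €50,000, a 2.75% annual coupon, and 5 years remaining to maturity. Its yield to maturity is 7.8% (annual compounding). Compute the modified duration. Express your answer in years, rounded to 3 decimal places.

Periodic yield y = 0.078. First find Macaulay duration:
  t   CF        PV=CF/(1+0.078)^t    t·PV
  1     1,375.00     1,275.5102     1,275.5102
  2     1,375.00     1,183.2191     2,366.4382
  3     1,375.00     1,097.6059     3,292.8176
  4     1,375.00     1,018.1873     4,072.7490
  5    51,375.00    35,290.5178   176,452.5890
  Σ                 39,865.0402   187,460.1040
P = 39,865.0402; Macaulay duration = 187,460.1040 / 39,865.0402 = 4.70237 years.
Modified duration = D_Mac / (1 + y) = 4.70237 / 1.078 = 4.36212 years.

4.362 years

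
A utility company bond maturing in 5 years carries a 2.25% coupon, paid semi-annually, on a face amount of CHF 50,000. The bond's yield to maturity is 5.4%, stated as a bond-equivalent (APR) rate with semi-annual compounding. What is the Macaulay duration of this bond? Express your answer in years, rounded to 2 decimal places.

4.73 years

Periodic yield y = 0.027. Discount each cash flow and weight by its period:
  t   CF        PV=CF/(1+0.027)^t    t·PV
  1       562.50       547.7118       547.7118
  2       562.50       533.3123     1,066.6247
  3       562.50       519.2915     1,557.8744
  4       562.50       505.6392     2,022.5569
  5       562.50       492.3459     2,461.7294
  6       562.50       479.4020     2,876.4122
  7       562.50       466.7985     3,267.5893
  8       562.50       454.5263     3,636.2101
  9       562.50       442.5767     3,983.1902
  10   50,562.50    38,736.8323   387,368.3226
  Σ                 43,178.4364   408,788.2215
Price P = Σ PV = 43,178.4364.
Macaulay duration = Σ(t·PV) / P = 408,788.2215 / 43,178.4364 = 9.46742 half-year periods.
In years: 9.46742 / 2 = 4.73371 years.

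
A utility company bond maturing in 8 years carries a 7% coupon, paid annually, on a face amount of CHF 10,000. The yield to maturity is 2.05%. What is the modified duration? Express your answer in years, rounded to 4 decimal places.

Periodic yield y = 0.0205. First find Macaulay duration:
  t   CF        PV=CF/(1+0.0205)^t    t·PV
  1       700.00       685.9383       685.9383
  2       700.00       672.1590     1,344.3180
  3       700.00       658.6565     1,975.9696
  4       700.00       645.4253     2,581.7013
  5       700.00       632.4599     3,162.2995
  6       700.00       619.7549     3,718.5295
  7       700.00       607.3052     4,251.1362
  8    10,700.00     9,096.6127    72,772.9017
  Σ                 13,618.3119    90,492.7942
P = 13,618.3119; Macaulay duration = 90,492.7942 / 13,618.3119 = 6.64493 years.
Modified duration = D_Mac / (1 + y) = 6.64493 / 1.0205 = 6.51145 years.

6.5115 years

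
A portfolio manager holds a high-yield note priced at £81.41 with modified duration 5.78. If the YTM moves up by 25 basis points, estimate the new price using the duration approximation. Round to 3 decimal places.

£80.234

Duration approximation: ΔP/P ≈ -D_mod · Δy = -5.78 × (+0.0025) = -0.014450.
New price ≈ 81.41 × (1 - 0.014450) = 80.2336255.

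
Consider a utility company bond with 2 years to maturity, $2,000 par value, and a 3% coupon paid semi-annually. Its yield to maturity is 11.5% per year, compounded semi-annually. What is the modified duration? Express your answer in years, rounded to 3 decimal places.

Periodic yield y = 0.0575. First find Macaulay duration:
  t   CF        PV=CF/(1+0.0575)^t    t·PV
  1        30.00        28.3688        28.3688
  2        30.00        26.8263        53.6526
  3        30.00        25.3676        76.1029
  4     2,030.00     1,623.2093     6,492.8374
  Σ                  1,703.7721     6,650.9617
P = 1,703.7721; Macaulay duration = 6,650.9617 / 1,703.7721 = 3.90367 half-year periods = 1.95183 years.
Modified duration = D_Mac / (1 + y) = 1.95183 / 1.0575 = 1.84571 years.

1.846 years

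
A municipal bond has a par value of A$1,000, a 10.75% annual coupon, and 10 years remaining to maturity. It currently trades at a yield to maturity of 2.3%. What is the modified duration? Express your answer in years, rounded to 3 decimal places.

7.282 years

Periodic yield y = 0.023. First find Macaulay duration:
  t   CF        PV=CF/(1+0.023)^t    t·PV
  1       107.50       105.0831       105.0831
  2       107.50       102.7205       205.4410
  3       107.50       100.4111       301.2332
  4       107.50        98.1535       392.6141
  5       107.50        95.9468       479.7338
  6       107.50        93.7896       562.7376
  7       107.50        91.6809       641.7665
  8       107.50        89.6197       716.9574
  9       107.50        87.6048       788.4429
  10    1,107.50       882.2413     8,822.4133
  Σ                  1,747.2513    13,016.4230
P = 1,747.2513; Macaulay duration = 13,016.4230 / 1,747.2513 = 7.44966 years.
Modified duration = D_Mac / (1 + y) = 7.44966 / 1.023 = 7.28217 years.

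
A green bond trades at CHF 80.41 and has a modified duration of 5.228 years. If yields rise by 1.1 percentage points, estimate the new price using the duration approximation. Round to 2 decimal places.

Duration approximation: ΔP/P ≈ -D_mod · Δy = -5.228 × (+0.011) = -0.057508.
New price ≈ 80.41 × (1 - 0.057508) = 75.78578172.

CHF 75.79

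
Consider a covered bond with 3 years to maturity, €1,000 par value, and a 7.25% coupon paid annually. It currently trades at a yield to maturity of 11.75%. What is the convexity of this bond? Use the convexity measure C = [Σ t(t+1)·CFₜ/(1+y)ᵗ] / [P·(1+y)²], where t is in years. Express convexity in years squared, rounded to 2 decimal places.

With y = 0.1175:
  t   CF        PV=CF/(1+0.1175)^t    t·PV        t(t+1)·PV
  1        72.50        64.8770        64.8770         129.7539
  2        72.50        58.0554       116.1109         348.3327
  3     1,072.50       768.5192     2,305.5575       9,222.2300
  Σ                    891.4516     2,486.5454       9,700.3166
P = 891.4516.
Convexity = Σ t(t+1)·PV / [P·(1+y)²] = 9,700.3166 / (891.4516 × 1.248806) = 8.71351.

8.71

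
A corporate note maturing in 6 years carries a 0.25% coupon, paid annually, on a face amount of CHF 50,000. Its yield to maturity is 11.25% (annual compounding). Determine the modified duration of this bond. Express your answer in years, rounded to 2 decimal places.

Periodic yield y = 0.1125. First find Macaulay duration:
  t   CF        PV=CF/(1+0.1125)^t    t·PV
  1       125.00       112.3596       112.3596
  2       125.00       100.9973       201.9947
  3       125.00        90.7841       272.3524
  4       125.00        81.6037       326.4149
  5       125.00        73.3517       366.7583
  6    50,125.00    26,439.5627   158,637.3762
  Σ                 26,898.6591   159,917.2559
P = 26,898.6591; Macaulay duration = 159,917.2559 / 26,898.6591 = 5.94518 years.
Modified duration = D_Mac / (1 + y) = 5.94518 / 1.1125 = 5.34398 years.

5.34 years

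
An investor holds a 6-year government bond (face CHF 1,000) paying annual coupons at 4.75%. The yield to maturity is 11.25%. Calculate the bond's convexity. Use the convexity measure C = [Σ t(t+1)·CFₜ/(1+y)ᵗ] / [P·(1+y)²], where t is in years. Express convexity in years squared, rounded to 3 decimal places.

With y = 0.1125:
  t   CF        PV=CF/(1+0.1125)^t    t·PV        t(t+1)·PV
  1        47.50        42.6966        42.6966          85.3933
  2        47.50        38.3790        76.7580         230.2740
  3        47.50        34.4980       103.4939         413.9756
  4        47.50        31.0094       124.0376         620.1882
  5        47.50        27.8736       139.3681         836.2089
  6     1,047.50       552.5275     3,315.1651      23,206.1558
  Σ                    726.9842     3,801.5194      25,392.1958
P = 726.9842.
Convexity = Σ t(t+1)·PV / [P·(1+y)²] = 25,392.1958 / (726.9842 × 1.237656) = 28.22119.

28.221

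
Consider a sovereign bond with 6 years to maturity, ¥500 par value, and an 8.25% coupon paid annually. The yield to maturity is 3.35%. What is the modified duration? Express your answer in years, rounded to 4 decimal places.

4.9265 years

Periodic yield y = 0.0335. First find Macaulay duration:
  t   CF        PV=CF/(1+0.0335)^t    t·PV
  1        41.25        39.9129        39.9129
  2        41.25        38.6192        77.2383
  3        41.25        37.3674       112.1021
  4        41.25        36.1561       144.6245
  5        41.25        34.9842       174.9208
  6       541.25       444.1555     2,664.9329
  Σ                    631.1952     3,213.7316
P = 631.1952; Macaulay duration = 3,213.7316 / 631.1952 = 5.09150 years.
Modified duration = D_Mac / (1 + y) = 5.09150 / 1.0335 = 4.92647 years.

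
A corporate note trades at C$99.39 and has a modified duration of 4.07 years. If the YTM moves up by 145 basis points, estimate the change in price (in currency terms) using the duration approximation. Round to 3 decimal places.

-C$5.866

Duration approximation: ΔP/P ≈ -D_mod · Δy = -4.07 × (+0.0145) = -0.059015.
ΔP ≈ 99.39 × (-0.059015) = -5.86550085.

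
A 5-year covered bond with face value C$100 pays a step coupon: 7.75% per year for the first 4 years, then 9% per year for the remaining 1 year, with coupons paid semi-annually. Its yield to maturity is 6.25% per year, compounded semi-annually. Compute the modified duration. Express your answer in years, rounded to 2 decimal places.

Periodic yield y = 0.03125. First find Macaulay duration:
  t   CF        PV=CF/(1+0.03125)^t    t·PV
  1        3.875         3.7576         3.7576
  2        3.875         3.6437         7.2874
  3        3.875         3.5333        10.5999
  4        3.875         3.4262        13.7049
  5        3.875         3.3224        16.6120
  6        3.875         3.2217        19.3303
  7        3.875         3.1241        21.8687
  8        3.875         3.0294        24.2354
  9        4.500         3.4114        30.7029
  10     104.500        76.8204       768.2042
  Σ                    107.2903       916.3032
P = 107.2903; Macaulay duration = 916.3032 / 107.2903 = 8.54041 half-year periods = 4.27021 years.
Modified duration = D_Mac / (1 + y) = 4.27021 / 1.03125 = 4.14081 years.

4.14 years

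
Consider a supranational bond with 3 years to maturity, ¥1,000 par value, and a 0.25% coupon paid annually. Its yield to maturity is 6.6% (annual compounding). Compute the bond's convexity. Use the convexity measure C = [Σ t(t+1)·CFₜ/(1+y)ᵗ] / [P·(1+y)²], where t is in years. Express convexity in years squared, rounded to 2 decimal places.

10.52

With y = 0.066:
  t   CF        PV=CF/(1+0.066)^t    t·PV        t(t+1)·PV
  1         2.50         2.3452         2.3452           4.6904
  2         2.50         2.2000         4.4000          13.2001
  3     1,002.50       827.5853     2,482.7559       9,931.0236
  Σ                    832.1305     2,489.5011       9,948.9141
P = 832.1305.
Convexity = Σ t(t+1)·PV / [P·(1+y)²] = 9,948.9141 / (832.1305 × 1.136356) = 10.52131.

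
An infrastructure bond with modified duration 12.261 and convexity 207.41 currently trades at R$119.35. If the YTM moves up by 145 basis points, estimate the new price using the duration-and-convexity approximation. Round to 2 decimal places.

R$100.73

Duration effect: -D_mod·Δy = -12.261 × (+0.0145) = -0.1777845
Convexity effect: ½·C·(Δy)² = 0.5 × 207.41 × (0.0145)² = +0.02180397625
ΔP/P ≈ -0.1777845 + 0.02180397625 = -0.15598052375
New price ≈ 119.35 × (1 - 0.15598052375) = 100.7337244904375.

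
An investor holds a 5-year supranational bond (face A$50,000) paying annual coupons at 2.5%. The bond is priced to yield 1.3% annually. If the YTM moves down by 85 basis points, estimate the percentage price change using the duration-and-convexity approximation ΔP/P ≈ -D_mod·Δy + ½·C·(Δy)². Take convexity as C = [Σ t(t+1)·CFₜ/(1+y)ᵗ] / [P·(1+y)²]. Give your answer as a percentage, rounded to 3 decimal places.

+4.101%

With y = 0.013:
  t   CF        PV=CF/(1+0.013)^t    t·PV        t(t+1)·PV
  1     1,250.00     1,233.9585     1,233.9585       2,467.9171
  2     1,250.00     1,218.1229     2,436.2459       7,308.7376
  3     1,250.00     1,202.4906     3,607.4717      14,429.8868
  4     1,250.00     1,187.0588     4,748.2352      23,741.1760
  5    51,250.00    48,044.8280   240,224.1400   1,441,344.8399
  Σ                 52,886.4588   252,250.0513   1,489,292.5574
P = 52,886.4588; D_Mac = 4.76965 yrs; D_mod = 4.70844 yrs; C = 27.44206.
Duration effect: -4.70844 × (-0.0085) = +0.040022
Convexity effect: 0.5 × 27.44206 × (-0.0085)² = +0.0009913
ΔP/P ≈ +0.040022 + 0.0009913 = +0.041013 = +4.1013%.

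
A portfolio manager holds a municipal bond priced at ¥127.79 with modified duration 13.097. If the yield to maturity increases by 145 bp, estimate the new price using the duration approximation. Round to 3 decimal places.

Duration approximation: ΔP/P ≈ -D_mod · Δy = -13.097 × (+0.0145) = -0.1899065.
New price ≈ 127.79 × (1 - 0.1899065) = 103.521848365.

¥103.522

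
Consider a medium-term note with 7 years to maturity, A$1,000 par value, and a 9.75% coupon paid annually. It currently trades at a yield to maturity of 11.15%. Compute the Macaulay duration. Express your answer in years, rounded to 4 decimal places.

5.3269 years

Periodic yield y = 0.1115. Discount each cash flow and weight by its year:
  t   CF        PV=CF/(1+0.1115)^t    t·PV
  1        97.50        87.7193        87.7193
  2        97.50        78.9197       157.8395
  3        97.50        71.0029       213.0088
  4        97.50        63.8803       255.5211
  5        97.50        57.4721       287.3606
  6        97.50        51.7068       310.2409
  7     1,097.50       523.6466     3,665.5260
  Σ                    934.3477     4,977.2161
Price P = Σ PV = 934.3477.
Macaulay duration = Σ(t·PV) / P = 4,977.2161 / 934.3477 = 5.32694 years.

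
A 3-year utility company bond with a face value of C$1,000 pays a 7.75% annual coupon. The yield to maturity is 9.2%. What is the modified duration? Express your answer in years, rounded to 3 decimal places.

2.551 years

Periodic yield y = 0.092. First find Macaulay duration:
  t   CF        PV=CF/(1+0.092)^t    t·PV
  1        77.50        70.9707        70.9707
  2        77.50        64.9915       129.9830
  3     1,077.50       827.4645     2,482.3935
  Σ                    963.4267     2,683.3471
P = 963.4267; Macaulay duration = 2,683.3471 / 963.4267 = 2.78521 years.
Modified duration = D_Mac / (1 + y) = 2.78521 / 1.092 = 2.55056 years.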